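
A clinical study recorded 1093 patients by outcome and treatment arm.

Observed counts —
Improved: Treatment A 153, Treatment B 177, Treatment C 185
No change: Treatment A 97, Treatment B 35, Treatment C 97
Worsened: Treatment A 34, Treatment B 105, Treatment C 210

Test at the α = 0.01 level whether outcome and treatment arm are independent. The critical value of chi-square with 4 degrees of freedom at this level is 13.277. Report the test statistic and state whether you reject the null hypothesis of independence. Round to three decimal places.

109.556; reject H₀

Row totals: 515, 229, 349. Column totals: 284, 317, 492. Grand total N = 1093.
Expected counts (row total × column total / N):
  Improved, Treatment A: 515×284/1093 = 133.8152
  Improved, Treatment B: 515×317/1093 = 149.3641
  Improved, Treatment C: 515×492/1093 = 231.8207
  No change, Treatment A: 229×284/1093 = 59.5023
  No change, Treatment B: 229×317/1093 = 66.4163
  No change, Treatment C: 229×492/1093 = 103.0814
  Worsened, Treatment A: 349×284/1093 = 90.6825
  Worsened, Treatment B: 349×317/1093 = 101.2196
  Worsened, Treatment C: 349×492/1093 = 157.0979
Contributions (O − E)²/E:
  (153 − 133.8152)²/133.8152 = 2.7505
  (177 − 149.3641)²/149.3641 = 5.1133
  (185 − 231.8207)²/231.8207 = 9.4564
  (97 − 59.5023)²/59.5023 = 23.6306
  (35 − 66.4163)²/66.4163 = 14.8606
  (97 − 103.0814)²/103.0814 = 0.3588
  (34 − 90.6825)²/90.6825 = 35.4303
  (105 − 101.2196)²/101.2196 = 0.1412
  (210 − 157.0979)²/157.0979 = 17.8146
χ² = 2.7505 + 5.1133 + 9.4564 + 23.6306 + 14.8606 + 0.3588 + 35.4303 + 0.1412 + 17.8146 = 109.556
df = (3−1)(3−1) = 4. Since 109.556 > 13.277, reject the null hypothesis of independence at α = 0.01.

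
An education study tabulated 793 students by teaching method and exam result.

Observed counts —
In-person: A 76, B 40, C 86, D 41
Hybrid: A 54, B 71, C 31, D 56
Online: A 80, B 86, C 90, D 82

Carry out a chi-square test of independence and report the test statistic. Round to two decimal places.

Row totals: 243, 212, 338. Column totals: 210, 197, 207, 179. Grand total N = 793.
Expected counts (row total × column total / N):
  In-person, A: 243×210/793 = 64.3506
  In-person, B: 243×197/793 = 60.3670
  In-person, C: 243×207/793 = 63.4313
  In-person, D: 243×179/793 = 54.8512
  Hybrid, A: 212×210/793 = 56.1412
  Hybrid, B: 212×197/793 = 52.6658
  Hybrid, C: 212×207/793 = 55.3392
  Hybrid, D: 212×179/793 = 47.8537
  Online, A: 338×210/793 = 89.5082
  Online, B: 338×197/793 = 83.9672
  Online, C: 338×207/793 = 88.2295
  Online, D: 338×179/793 = 76.2951
Contributions (O − E)²/E:
  (76 − 64.3506)²/64.3506 = 2.1089
  (40 − 60.3670)²/60.3670 = 6.8715
  (86 − 63.4313)²/63.4313 = 8.0299
  (41 − 54.8512)²/54.8512 = 3.4977
  (54 − 56.1412)²/56.1412 = 0.0817
  (71 − 52.6658)²/52.6658 = 6.3826
  (31 − 55.3392)²/55.3392 = 10.7048
  (56 − 47.8537)²/47.8537 = 1.3868
  (80 − 89.5082)²/89.5082 = 1.0100
  (86 − 83.9672)²/83.9672 = 0.0492
  (90 − 88.2295)²/88.2295 = 0.0355
  (82 − 76.2951)²/76.2951 = 0.4266
χ² = 2.1089 + 6.8715 + 8.0299 + 3.4977 + 0.0817 + 6.3826 + 10.7048 + 1.3868 + 1.0100 + 0.0492 + 0.0355 + 0.4266 = 40.59

40.59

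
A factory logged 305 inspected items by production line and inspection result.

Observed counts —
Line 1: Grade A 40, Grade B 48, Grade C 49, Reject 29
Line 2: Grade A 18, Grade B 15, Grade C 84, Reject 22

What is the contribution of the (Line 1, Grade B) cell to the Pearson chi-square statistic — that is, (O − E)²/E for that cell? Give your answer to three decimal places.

5.483

Row total (Line 1) = 166; column total (Grade B) = 63; N = 305.
Expected count E = 166 × 63 / 305 = 34.2885.
Contribution = (O − E)²/E = (48 − 34.2885)² / 34.2885 = 5.483.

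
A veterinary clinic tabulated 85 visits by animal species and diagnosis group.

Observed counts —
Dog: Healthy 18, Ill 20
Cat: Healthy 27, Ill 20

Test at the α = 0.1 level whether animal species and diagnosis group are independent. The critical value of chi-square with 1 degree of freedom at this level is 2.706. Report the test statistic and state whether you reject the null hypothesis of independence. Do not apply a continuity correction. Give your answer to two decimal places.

Row totals: 38, 47. Column totals: 45, 40. Grand total N = 85.
Expected counts (row total × column total / N):
  Dog, Healthy: 38×45/85 = 20.118
  Dog, Ill: 38×40/85 = 17.882
  Cat, Healthy: 47×45/85 = 24.882
  Cat, Ill: 47×40/85 = 22.118
Contributions (O − E)²/E:
  (18 − 20.118)²/20.118 = 0.2230
  (20 − 17.882)²/17.882 = 0.2509
  (27 − 24.882)²/24.882 = 0.1803
  (20 − 22.118)²/22.118 = 0.2028
χ² = 0.2230 + 0.2509 + 0.1803 + 0.2028 = 0.86
df = (2−1)(2−1) = 1. Since 0.86 < 2.706, fail to reject the null hypothesis of independence at α = 0.1.

0.86; fail to reject H₀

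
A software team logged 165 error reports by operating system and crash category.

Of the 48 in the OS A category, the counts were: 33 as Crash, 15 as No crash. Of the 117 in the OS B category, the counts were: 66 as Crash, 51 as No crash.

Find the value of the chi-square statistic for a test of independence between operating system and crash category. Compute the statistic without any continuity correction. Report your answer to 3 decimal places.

Row totals: 48, 117. Column totals: 99, 66. Grand total N = 165.
Expected counts (row total × column total / N):
  OS A, Crash: 48×99/165 = 28.8000
  OS A, No crash: 48×66/165 = 19.2000
  OS B, Crash: 117×99/165 = 70.2000
  OS B, No crash: 117×66/165 = 46.8000
Contributions (O − E)²/E:
  (33 − 28.8000)²/28.8000 = 0.6125
  (15 − 19.2000)²/19.2000 = 0.9187
  (66 − 70.2000)²/70.2000 = 0.2513
  (51 − 46.8000)²/46.8000 = 0.3769
χ² = 0.6125 + 0.9187 + 0.2513 + 0.3769 = 2.159

2.159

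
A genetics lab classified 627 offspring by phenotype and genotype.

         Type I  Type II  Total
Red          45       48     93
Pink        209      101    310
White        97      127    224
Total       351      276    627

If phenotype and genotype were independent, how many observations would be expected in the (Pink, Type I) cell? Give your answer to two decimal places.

Row total (Pink) = 310; column total (Type I) = 351; grand total N = 627.
Expected count = (row total × column total) / N = 310 × 351 / 627 = 173.54.

173.54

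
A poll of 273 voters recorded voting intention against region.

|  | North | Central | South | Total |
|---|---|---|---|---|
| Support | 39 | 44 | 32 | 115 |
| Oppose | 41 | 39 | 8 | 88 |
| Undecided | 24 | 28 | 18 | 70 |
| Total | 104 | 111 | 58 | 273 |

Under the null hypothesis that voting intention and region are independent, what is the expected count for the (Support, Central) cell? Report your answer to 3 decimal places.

46.758

Row total (Support) = 115; column total (Central) = 111; grand total N = 273.
Expected count = (row total × column total) / N = 115 × 111 / 273 = 46.758.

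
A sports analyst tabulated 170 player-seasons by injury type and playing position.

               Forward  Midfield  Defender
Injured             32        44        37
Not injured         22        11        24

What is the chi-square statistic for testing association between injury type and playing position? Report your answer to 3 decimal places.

6.703

Row totals: 113, 57. Column totals: 54, 55, 61. Grand total N = 170.
Expected counts (row total × column total / N):
  Injured, Forward: 113×54/170 = 35.8941
  Injured, Midfield: 113×55/170 = 36.5588
  Injured, Defender: 113×61/170 = 40.5471
  Not injured, Forward: 57×54/170 = 18.1059
  Not injured, Midfield: 57×55/170 = 18.4412
  Not injured, Defender: 57×61/170 = 20.4529
Contributions (O − E)²/E:
  (32 − 35.8941)²/35.8941 = 0.4225
  (44 − 36.5588)²/36.5588 = 1.5146
  (37 − 40.5471)²/40.5471 = 0.3103
  (22 − 18.1059)²/18.1059 = 0.8375
  (11 − 18.4412)²/18.4412 = 3.0026
  (24 − 20.4529)²/20.4529 = 0.6152
χ² = 0.4225 + 1.5146 + 0.3103 + 0.8375 + 3.0026 + 0.6152 = 6.703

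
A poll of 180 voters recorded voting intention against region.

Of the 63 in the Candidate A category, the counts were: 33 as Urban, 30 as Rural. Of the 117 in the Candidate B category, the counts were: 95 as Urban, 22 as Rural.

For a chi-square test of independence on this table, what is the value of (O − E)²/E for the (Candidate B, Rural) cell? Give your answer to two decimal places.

Row total (Candidate B) = 117; column total (Rural) = 52; N = 180.
Expected count E = 117 × 52 / 180 = 33.800.
Contribution = (O − E)²/E = (22 − 33.800)² / 33.800 = 4.12.

4.12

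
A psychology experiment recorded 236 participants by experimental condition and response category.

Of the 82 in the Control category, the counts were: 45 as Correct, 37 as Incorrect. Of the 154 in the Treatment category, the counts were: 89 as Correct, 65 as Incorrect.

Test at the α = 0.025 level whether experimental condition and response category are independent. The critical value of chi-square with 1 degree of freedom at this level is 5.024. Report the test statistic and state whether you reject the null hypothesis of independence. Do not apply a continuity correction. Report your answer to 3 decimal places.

0.185; fail to reject H₀

Row totals: 82, 154. Column totals: 134, 102. Grand total N = 236.
Expected counts (row total × column total / N):
  Control, Correct: 82×134/236 = 46.5593
  Control, Incorrect: 82×102/236 = 35.4407
  Treatment, Correct: 154×134/236 = 87.4407
  Treatment, Incorrect: 154×102/236 = 66.5593
Contributions (O − E)²/E:
  (45 − 46.5593)²/46.5593 = 0.0522
  (37 − 35.4407)²/35.4407 = 0.0686
  (89 − 87.4407)²/87.4407 = 0.0278
  (65 − 66.5593)²/66.5593 = 0.0365
χ² = 0.0522 + 0.0686 + 0.0278 + 0.0365 = 0.185
df = (2−1)(2−1) = 1. Since 0.185 < 5.024, fail to reject the null hypothesis of independence at α = 0.025.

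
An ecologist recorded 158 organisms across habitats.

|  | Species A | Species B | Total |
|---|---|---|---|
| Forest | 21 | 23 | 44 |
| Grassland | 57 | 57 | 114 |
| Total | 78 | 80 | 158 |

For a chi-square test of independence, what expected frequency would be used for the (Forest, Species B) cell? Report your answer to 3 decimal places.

Row total (Forest) = 44; column total (Species B) = 80; grand total N = 158.
Expected count = (row total × column total) / N = 44 × 80 / 158 = 22.278.

22.278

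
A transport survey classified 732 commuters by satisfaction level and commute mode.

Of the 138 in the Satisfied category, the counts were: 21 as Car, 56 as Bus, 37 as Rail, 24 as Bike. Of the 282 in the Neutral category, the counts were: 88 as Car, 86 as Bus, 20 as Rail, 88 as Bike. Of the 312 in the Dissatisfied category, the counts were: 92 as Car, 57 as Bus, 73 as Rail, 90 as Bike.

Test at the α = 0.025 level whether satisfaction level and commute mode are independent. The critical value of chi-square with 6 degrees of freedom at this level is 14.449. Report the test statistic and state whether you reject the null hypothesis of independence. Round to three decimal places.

Row totals: 138, 282, 312. Column totals: 201, 199, 130, 202. Grand total N = 732.
Expected counts (row total × column total / N):
  Satisfied, Car: 138×201/732 = 37.8934
  Satisfied, Bus: 138×199/732 = 37.5164
  Satisfied, Rail: 138×130/732 = 24.5082
  Satisfied, Bike: 138×202/732 = 38.0820
  Neutral, Car: 282×201/732 = 77.4344
  Neutral, Bus: 282×199/732 = 76.6639
  Neutral, Rail: 282×130/732 = 50.0820
  Neutral, Bike: 282×202/732 = 77.8197
  Dissatisfied, Car: 312×201/732 = 85.6721
  Dissatisfied, Bus: 312×199/732 = 84.8197
  Dissatisfied, Rail: 312×130/732 = 55.4098
  Dissatisfied, Bike: 312×202/732 = 86.0984
Contributions (O − E)²/E:
  (21 − 37.8934)²/37.8934 = 7.5313
  (56 − 37.5164)²/37.5164 = 9.1065
  (37 − 24.5082)²/24.5082 = 6.3671
  (24 − 38.0820)²/38.0820 = 5.2073
  (88 − 77.4344)²/77.4344 = 1.4416
  (86 − 76.6639)²/76.6639 = 1.1369
  (20 − 50.0820)²/50.0820 = 18.0689
  (88 − 77.8197)²/77.8197 = 1.3318
  (92 − 85.6721)²/85.6721 = 0.4674
  (57 − 84.8197)²/84.8197 = 9.1245
  (73 − 55.4098)²/55.4098 = 5.5841
  (90 − 86.0984)²/86.0984 = 0.1768
χ² = 7.5313 + 9.1065 + 6.3671 + 5.2073 + 1.4416 + 1.1369 + 18.0689 + 1.3318 + 0.4674 + 9.1245 + 5.5841 + 0.1768 = 65.544
df = (3−1)(4−1) = 6. Since 65.544 > 14.449, reject the null hypothesis of independence at α = 0.025.

65.544; reject H₀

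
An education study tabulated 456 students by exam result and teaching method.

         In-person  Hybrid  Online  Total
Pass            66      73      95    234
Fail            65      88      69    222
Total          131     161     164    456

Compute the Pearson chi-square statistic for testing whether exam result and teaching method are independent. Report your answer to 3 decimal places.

Grand total N = 456.
Expected counts (row total × column total / N):
  Pass, In-person: 234×131/456 = 67.2237
  Pass, Hybrid: 234×161/456 = 82.6184
  Pass, Online: 234×164/456 = 84.1579
  Fail, In-person: 222×131/456 = 63.7763
  Fail, Hybrid: 222×161/456 = 78.3816
  Fail, Online: 222×164/456 = 79.8421
Contributions (O − E)²/E:
  (66 − 67.2237)²/67.2237 = 0.0223
  (73 − 82.6184)²/82.6184 = 1.1198
  (95 − 84.1579)²/84.1579 = 1.3968
  (65 − 63.7763)²/63.7763 = 0.0235
  (88 − 78.3816)²/78.3816 = 1.1803
  (69 − 79.8421)²/79.8421 = 1.4723
χ² = 0.0223 + 1.1198 + 1.3968 + 0.0235 + 1.1803 + 1.4723 = 5.215

5.215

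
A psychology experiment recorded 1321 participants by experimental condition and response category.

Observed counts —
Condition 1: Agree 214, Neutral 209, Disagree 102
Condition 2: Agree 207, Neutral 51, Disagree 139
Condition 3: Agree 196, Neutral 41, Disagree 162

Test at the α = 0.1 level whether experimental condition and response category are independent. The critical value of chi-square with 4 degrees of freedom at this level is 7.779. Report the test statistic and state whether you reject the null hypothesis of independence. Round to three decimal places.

155.463; reject H₀

Row totals: 525, 397, 399. Column totals: 617, 301, 403. Grand total N = 1321.
Expected counts (row total × column total / N):
  Condition 1, Agree: 525×617/1321 = 245.2120
  Condition 1, Neutral: 525×301/1321 = 119.6253
  Condition 1, Disagree: 525×403/1321 = 160.1628
  Condition 2, Agree: 397×617/1321 = 185.4269
  Condition 2, Neutral: 397×301/1321 = 90.4595
  Condition 2, Disagree: 397×403/1321 = 121.1136
  Condition 3, Agree: 399×617/1321 = 186.3611
  Condition 3, Neutral: 399×301/1321 = 90.9152
  Condition 3, Disagree: 399×403/1321 = 121.7237
Contributions (O − E)²/E:
  (214 − 245.2120)²/245.2120 = 3.9728
  (209 − 119.6253)²/119.6253 = 66.7738
  (102 − 160.1628)²/160.1628 = 21.1217
  (207 − 185.4269)²/185.4269 = 2.5099
  (51 − 90.4595)²/90.4595 = 17.2127
  (139 − 121.1136)²/121.1136 = 2.6415
  (196 − 186.3611)²/186.3611 = 0.4985
  (41 − 90.9152)²/90.9152 = 27.4050
  (162 − 121.7237)²/121.7237 = 13.3267
χ² = 3.9728 + 66.7738 + 21.1217 + 2.5099 + 17.2127 + 2.6415 + 0.4985 + 27.4050 + 13.3267 = 155.463
df = (3−1)(3−1) = 4. Since 155.463 > 7.779, reject the null hypothesis of independence at α = 0.1.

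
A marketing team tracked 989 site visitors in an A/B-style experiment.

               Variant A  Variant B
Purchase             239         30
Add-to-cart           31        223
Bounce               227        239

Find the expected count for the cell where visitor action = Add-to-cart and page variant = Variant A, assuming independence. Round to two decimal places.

Row total (Add-to-cart) = 254; column total (Variant A) = 497; grand total N = 989.
Expected count = (row total × column total) / N = 254 × 497 / 989 = 127.64.

127.64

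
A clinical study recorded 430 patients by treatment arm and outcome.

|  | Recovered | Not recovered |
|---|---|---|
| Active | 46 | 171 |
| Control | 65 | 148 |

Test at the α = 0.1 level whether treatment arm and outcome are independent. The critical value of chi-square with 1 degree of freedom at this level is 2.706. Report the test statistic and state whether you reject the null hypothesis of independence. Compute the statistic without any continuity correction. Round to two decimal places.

Row totals: 217, 213. Column totals: 111, 319. Grand total N = 430.
Expected counts (row total × column total / N):
  Active, Recovered: 217×111/430 = 56.016
  Active, Not recovered: 217×319/430 = 160.984
  Control, Recovered: 213×111/430 = 54.984
  Control, Not recovered: 213×319/430 = 158.016
Contributions (O − E)²/E:
  (46 − 56.016)²/56.016 = 1.7909
  (171 − 160.984)²/160.984 = 0.6232
  (65 − 54.984)²/54.984 = 1.8245
  (148 − 158.016)²/158.016 = 0.6349
χ² = 1.7909 + 0.6232 + 1.8245 + 0.6349 = 4.87
df = (2−1)(2−1) = 1. Since 4.87 > 2.706, reject the null hypothesis of independence at α = 0.1.

4.87; reject H₀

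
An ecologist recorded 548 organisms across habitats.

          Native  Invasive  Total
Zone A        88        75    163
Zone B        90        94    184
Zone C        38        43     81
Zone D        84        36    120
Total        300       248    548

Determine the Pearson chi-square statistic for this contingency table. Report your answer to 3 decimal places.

Grand total N = 548.
Expected counts (row total × column total / N):
  Zone A, Native: 163×300/548 = 89.2336
  Zone A, Invasive: 163×248/548 = 73.7664
  Zone B, Native: 184×300/548 = 100.7299
  Zone B, Invasive: 184×248/548 = 83.2701
  Zone C, Native: 81×300/548 = 44.3431
  Zone C, Invasive: 81×248/548 = 36.6569
  Zone D, Native: 120×300/548 = 65.6934
  Zone D, Invasive: 120×248/548 = 54.3066
Contributions (O − E)²/E:
  (88 − 89.2336)²/89.2336 = 0.0171
  (75 − 73.7664)²/73.7664 = 0.0206
  (90 − 100.7299)²/100.7299 = 1.1430
  (94 − 83.2701)²/83.2701 = 1.3826
  (38 − 44.3431)²/44.3431 = 0.9074
  (43 − 36.6569)²/36.6569 = 1.0976
  (84 − 65.6934)²/65.6934 = 5.1015
  (36 − 54.3066)²/54.3066 = 6.1711
χ² = 0.0171 + 0.0206 + 1.1430 + 1.3826 + 0.9074 + 1.0976 + 5.1015 + 6.1711 = 15.841

15.841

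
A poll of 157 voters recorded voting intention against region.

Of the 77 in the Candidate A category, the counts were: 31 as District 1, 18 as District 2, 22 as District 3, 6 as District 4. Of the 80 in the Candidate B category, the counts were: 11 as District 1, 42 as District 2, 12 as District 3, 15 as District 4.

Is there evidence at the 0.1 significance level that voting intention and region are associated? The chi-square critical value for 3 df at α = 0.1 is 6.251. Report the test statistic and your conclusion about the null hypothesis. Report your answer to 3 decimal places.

25.874; reject H₀

Row totals: 77, 80. Column totals: 42, 60, 34, 21. Grand total N = 157.
Expected counts (row total × column total / N):
  Candidate A, District 1: 77×42/157 = 20.5987
  Candidate A, District 2: 77×60/157 = 29.4268
  Candidate A, District 3: 77×34/157 = 16.6752
  Candidate A, District 4: 77×21/157 = 10.2994
  Candidate B, District 1: 80×42/157 = 21.4013
  Candidate B, District 2: 80×60/157 = 30.5732
  Candidate B, District 3: 80×34/157 = 17.3248
  Candidate B, District 4: 80×21/157 = 10.7006
Contributions (O − E)²/E:
  (31 − 20.5987)²/20.5987 = 5.2521
  (18 − 29.4268)²/29.4268 = 4.4372
  (22 − 16.6752)²/16.6752 = 1.7003
  (6 − 10.2994)²/10.2994 = 1.7947
  (11 − 21.4013)²/21.4013 = 5.0552
  (42 − 30.5732)²/30.5732 = 4.2708
  (12 − 17.3248)²/17.3248 = 1.6366
  (15 − 10.7006)²/10.7006 = 1.7275
χ² = 5.2521 + 4.4372 + 1.7003 + 1.7947 + 5.0552 + 4.2708 + 1.6366 + 1.7275 = 25.874
df = (2−1)(4−1) = 3. Since 25.874 > 6.251, reject the null hypothesis of independence at α = 0.1.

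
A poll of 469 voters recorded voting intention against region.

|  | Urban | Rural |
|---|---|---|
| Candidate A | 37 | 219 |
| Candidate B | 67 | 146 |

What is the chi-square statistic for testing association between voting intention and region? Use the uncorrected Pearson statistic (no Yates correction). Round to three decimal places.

Row totals: 256, 213. Column totals: 104, 365. Grand total N = 469.
Expected counts (row total × column total / N):
  Candidate A, Urban: 256×104/469 = 56.7676
  Candidate A, Rural: 256×365/469 = 199.2324
  Candidate B, Urban: 213×104/469 = 47.2324
  Candidate B, Rural: 213×365/469 = 165.7676
Contributions (O − E)²/E:
  (37 − 56.7676)²/56.7676 = 6.8835
  (219 − 199.2324)²/199.2324 = 1.9613
  (67 − 47.2324)²/47.2324 = 8.2731
  (146 − 165.7676)²/165.7676 = 2.3573
χ² = 6.8835 + 1.9613 + 8.2731 + 2.3573 = 19.475

19.475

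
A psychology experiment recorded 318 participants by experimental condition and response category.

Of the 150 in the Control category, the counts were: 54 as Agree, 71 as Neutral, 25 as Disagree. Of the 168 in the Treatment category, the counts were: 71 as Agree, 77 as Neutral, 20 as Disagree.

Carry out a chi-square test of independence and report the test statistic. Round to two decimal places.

Row totals: 150, 168. Column totals: 125, 148, 45. Grand total N = 318.
Expected counts (row total × column total / N):
  Control, Agree: 150×125/318 = 58.962
  Control, Neutral: 150×148/318 = 69.811
  Control, Disagree: 150×45/318 = 21.226
  Treatment, Agree: 168×125/318 = 66.038
  Treatment, Neutral: 168×148/318 = 78.189
  Treatment, Disagree: 168×45/318 = 23.774
Contributions (O − E)²/E:
  (54 − 58.962)²/58.962 = 0.4176
  (71 − 69.811)²/69.811 = 0.0203
  (25 − 21.226)²/21.226 = 0.6710
  (71 − 66.038)²/66.038 = 0.3728
  (77 − 78.189)²/78.189 = 0.0181
  (20 − 23.774)²/23.774 = 0.5991
χ² = 0.4176 + 0.0203 + 0.6710 + 0.3728 + 0.0181 + 0.5991 = 2.10

2.10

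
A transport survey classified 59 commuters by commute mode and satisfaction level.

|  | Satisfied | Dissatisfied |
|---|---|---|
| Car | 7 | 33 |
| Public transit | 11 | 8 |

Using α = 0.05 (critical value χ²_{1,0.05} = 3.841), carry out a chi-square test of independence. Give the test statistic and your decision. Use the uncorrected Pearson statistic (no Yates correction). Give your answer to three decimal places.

9.914; reject H₀

Row totals: 40, 19. Column totals: 18, 41. Grand total N = 59.
Expected counts (row total × column total / N):
  Car, Satisfied: 40×18/59 = 12.2034
  Car, Dissatisfied: 40×41/59 = 27.7966
  Public transit, Satisfied: 19×18/59 = 5.7966
  Public transit, Dissatisfied: 19×41/59 = 13.2034
Contributions (O − E)²/E:
  (7 − 12.2034)²/12.2034 = 2.2187
  (33 − 27.7966)²/27.7966 = 0.9741
  (11 − 5.7966)²/5.7966 = 4.6709
  (8 − 13.2034)²/13.2034 = 2.0506
χ² = 2.2187 + 0.9741 + 4.6709 + 2.0506 = 9.914
df = (2−1)(2−1) = 1. Since 9.914 > 3.841, reject the null hypothesis of independence at α = 0.05.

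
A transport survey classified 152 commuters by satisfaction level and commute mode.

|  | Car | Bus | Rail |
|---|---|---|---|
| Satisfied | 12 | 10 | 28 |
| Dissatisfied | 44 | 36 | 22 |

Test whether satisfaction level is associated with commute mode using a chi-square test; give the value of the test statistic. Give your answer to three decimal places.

18.021

Row totals: 50, 102. Column totals: 56, 46, 50. Grand total N = 152.
Expected counts (row total × column total / N):
  Satisfied, Car: 50×56/152 = 18.4211
  Satisfied, Bus: 50×46/152 = 15.1316
  Satisfied, Rail: 50×50/152 = 16.4474
  Dissatisfied, Car: 102×56/152 = 37.5789
  Dissatisfied, Bus: 102×46/152 = 30.8684
  Dissatisfied, Rail: 102×50/152 = 33.5526
Contributions (O − E)²/E:
  (12 − 18.4211)²/18.4211 = 2.2382
  (10 − 15.1316)²/15.1316 = 1.7403
  (28 − 16.4474)²/16.4474 = 8.1145
  (44 − 37.5789)²/37.5789 = 1.0972
  (36 − 30.8684)²/30.8684 = 0.8531
  (22 − 33.5526)²/33.5526 = 3.9777
χ² = 2.2382 + 1.7403 + 8.1145 + 1.0972 + 0.8531 + 3.9777 = 18.021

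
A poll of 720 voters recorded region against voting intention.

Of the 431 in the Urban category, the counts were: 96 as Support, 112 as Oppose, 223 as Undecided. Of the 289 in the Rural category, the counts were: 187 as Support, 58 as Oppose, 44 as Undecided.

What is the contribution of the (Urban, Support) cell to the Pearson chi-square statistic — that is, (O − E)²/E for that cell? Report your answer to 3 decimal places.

Row total (Urban) = 431; column total (Support) = 283; N = 720.
Expected count E = 431 × 283 / 720 = 169.4069.
Contribution = (O − E)²/E = (96 − 169.4069)² / 169.4069 = 31.808.

31.808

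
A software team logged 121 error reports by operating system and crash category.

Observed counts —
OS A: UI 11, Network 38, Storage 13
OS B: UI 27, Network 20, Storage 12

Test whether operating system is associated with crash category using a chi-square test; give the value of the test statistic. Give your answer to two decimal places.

Row totals: 62, 59. Column totals: 38, 58, 25. Grand total N = 121.
Expected counts (row total × column total / N):
  OS A, UI: 62×38/121 = 19.471
  OS A, Network: 62×58/121 = 29.719
  OS A, Storage: 62×25/121 = 12.810
  OS B, UI: 59×38/121 = 18.529
  OS B, Network: 59×58/121 = 28.281
  OS B, Storage: 59×25/121 = 12.190
Contributions (O − E)²/E:
  (11 − 19.471)²/19.471 = 3.6854
  (38 − 29.719)²/29.719 = 2.3074
  (13 − 12.810)²/12.810 = 0.0028
  (27 − 18.529)²/18.529 = 3.8727
  (20 − 28.281)²/28.281 = 2.4248
  (12 − 12.190)²/12.190 = 0.0030
χ² = 3.6854 + 2.3074 + 0.0028 + 3.8727 + 2.4248 + 0.0030 = 12.30

12.30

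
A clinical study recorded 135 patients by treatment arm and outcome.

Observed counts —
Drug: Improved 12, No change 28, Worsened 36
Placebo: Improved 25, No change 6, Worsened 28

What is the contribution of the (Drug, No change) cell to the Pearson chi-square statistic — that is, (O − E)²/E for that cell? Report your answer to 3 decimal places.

4.100

Row total (Drug) = 76; column total (No change) = 34; N = 135.
Expected count E = 76 × 34 / 135 = 19.14074.
Contribution = (O − E)²/E = (28 − 19.14074)² / 19.14074 = 4.100.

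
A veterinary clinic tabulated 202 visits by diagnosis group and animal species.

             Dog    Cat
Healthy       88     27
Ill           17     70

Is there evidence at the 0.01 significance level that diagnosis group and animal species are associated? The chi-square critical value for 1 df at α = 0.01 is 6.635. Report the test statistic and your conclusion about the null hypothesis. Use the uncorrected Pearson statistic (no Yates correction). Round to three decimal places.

64.428; reject H₀

Row totals: 115, 87. Column totals: 105, 97. Grand total N = 202.
Expected counts (row total × column total / N):
  Healthy, Dog: 115×105/202 = 59.7772
  Healthy, Cat: 115×97/202 = 55.2228
  Ill, Dog: 87×105/202 = 45.2228
  Ill, Cat: 87×97/202 = 41.7772
Contributions (O − E)²/E:
  (88 − 59.7772)²/59.7772 = 13.3249
  (27 − 55.2228)²/55.2228 = 14.4239
  (17 − 45.2228)²/45.2228 = 17.6134
  (70 − 41.7772)²/41.7772 = 19.0661
χ² = 13.3249 + 14.4239 + 17.6134 + 19.0661 = 64.428
df = (2−1)(2−1) = 1. Since 64.428 > 6.635, reject the null hypothesis of independence at α = 0.01.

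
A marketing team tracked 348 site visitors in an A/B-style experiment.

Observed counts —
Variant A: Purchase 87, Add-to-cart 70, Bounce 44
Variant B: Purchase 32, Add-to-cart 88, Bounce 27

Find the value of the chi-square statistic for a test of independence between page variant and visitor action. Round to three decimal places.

Row totals: 201, 147. Column totals: 119, 158, 71. Grand total N = 348.
Expected counts (row total × column total / N):
  Variant A, Purchase: 201×119/348 = 68.7328
  Variant A, Add-to-cart: 201×158/348 = 91.2586
  Variant A, Bounce: 201×71/348 = 41.0086
  Variant B, Purchase: 147×119/348 = 50.2672
  Variant B, Add-to-cart: 147×158/348 = 66.7414
  Variant B, Bounce: 147×71/348 = 29.9914
Contributions (O − E)²/E:
  (87 − 68.7328)²/68.7328 = 4.8549
  (70 − 91.2586)²/91.2586 = 4.9522
  (44 − 41.0086)²/41.0086 = 0.2182
  (32 − 50.2672)²/50.2672 = 6.6383
  (88 − 66.7414)²/66.7414 = 6.7713
  (27 − 29.9914)²/29.9914 = 0.2984
χ² = 4.8549 + 4.9522 + 0.2182 + 6.6383 + 6.7713 + 0.2984 = 23.733

23.733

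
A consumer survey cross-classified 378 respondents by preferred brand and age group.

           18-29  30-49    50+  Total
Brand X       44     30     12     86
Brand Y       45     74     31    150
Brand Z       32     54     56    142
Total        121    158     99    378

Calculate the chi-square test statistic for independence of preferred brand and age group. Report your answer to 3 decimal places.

33.709

Grand total N = 378.
Expected counts (row total × column total / N):
  Brand X, 18-29: 86×121/378 = 27.5291
  Brand X, 30-49: 86×158/378 = 35.9471
  Brand X, 50+: 86×99/378 = 22.5238
  Brand Y, 18-29: 150×121/378 = 48.0159
  Brand Y, 30-49: 150×158/378 = 62.6984
  Brand Y, 50+: 150×99/378 = 39.2857
  Brand Z, 18-29: 142×121/378 = 45.4550
  Brand Z, 30-49: 142×158/378 = 59.3545
  Brand Z, 50+: 142×99/378 = 37.1905
Contributions (O − E)²/E:
  (44 − 27.5291)²/27.5291 = 9.8547
  (30 − 35.9471)²/35.9471 = 0.9839
  (12 − 22.5238)²/22.5238 = 4.9170
  (45 − 48.0159)²/48.0159 = 0.1894
  (74 − 62.6984)²/62.6984 = 2.0372
  (31 − 39.2857)²/39.2857 = 1.7475
  (32 − 45.4550)²/45.4550 = 3.9828
  (54 − 59.3545)²/59.3545 = 0.4830
  (56 − 37.1905)²/37.1905 = 9.5131
χ² = 9.8547 + 0.9839 + 4.9170 + 0.1894 + 2.0372 + 1.7475 + 3.9828 + 0.4830 + 9.5131 = 33.709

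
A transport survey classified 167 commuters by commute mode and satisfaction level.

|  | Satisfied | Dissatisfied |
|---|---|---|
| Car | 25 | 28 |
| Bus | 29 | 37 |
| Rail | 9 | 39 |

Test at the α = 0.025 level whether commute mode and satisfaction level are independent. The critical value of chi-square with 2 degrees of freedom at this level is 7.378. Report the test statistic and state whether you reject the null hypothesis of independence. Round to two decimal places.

10.45; reject H₀

Row totals: 53, 66, 48. Column totals: 63, 104. Grand total N = 167.
Expected counts (row total × column total / N):
  Car, Satisfied: 53×63/167 = 19.994
  Car, Dissatisfied: 53×104/167 = 33.006
  Bus, Satisfied: 66×63/167 = 24.898
  Bus, Dissatisfied: 66×104/167 = 41.102
  Rail, Satisfied: 48×63/167 = 18.108
  Rail, Dissatisfied: 48×104/167 = 29.892
Contributions (O − E)²/E:
  (25 − 19.994)²/19.994 = 1.2534
  (28 − 33.006)²/33.006 = 0.7593
  (29 − 24.898)²/24.898 = 0.6758
  (37 − 41.102)²/41.102 = 0.4094
  (9 − 18.108)²/18.108 = 4.5812
  (39 − 29.892)²/29.892 = 2.7752
χ² = 1.2534 + 0.7593 + 0.6758 + 0.4094 + 4.5812 + 2.7752 = 10.45
df = (3−1)(2−1) = 2. Since 10.45 > 7.378, reject the null hypothesis of independence at α = 0.025.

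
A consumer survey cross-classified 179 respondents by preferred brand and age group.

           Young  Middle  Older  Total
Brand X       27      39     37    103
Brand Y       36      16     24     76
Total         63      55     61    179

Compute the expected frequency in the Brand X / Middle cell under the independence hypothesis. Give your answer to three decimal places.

Row total (Brand X) = 103; column total (Middle) = 55; grand total N = 179.
Expected count = (row total × column total) / N = 103 × 55 / 179 = 31.648.

31.648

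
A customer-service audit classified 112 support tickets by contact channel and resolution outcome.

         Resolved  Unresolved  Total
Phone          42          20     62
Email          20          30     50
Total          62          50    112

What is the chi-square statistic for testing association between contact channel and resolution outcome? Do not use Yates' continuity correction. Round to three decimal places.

8.620

Grand total N = 112.
Expected counts (row total × column total / N):
  Phone, Resolved: 62×62/112 = 34.3214
  Phone, Unresolved: 62×50/112 = 27.6786
  Email, Resolved: 50×62/112 = 27.6786
  Email, Unresolved: 50×50/112 = 22.3214
Contributions (O − E)²/E:
  (42 − 34.3214)²/34.3214 = 1.7179
  (20 − 27.6786)²/27.6786 = 2.1302
  (20 − 27.6786)²/27.6786 = 2.1302
  (30 − 22.3214)²/22.3214 = 2.6415
χ² = 1.7179 + 2.1302 + 2.1302 + 2.6415 = 8.620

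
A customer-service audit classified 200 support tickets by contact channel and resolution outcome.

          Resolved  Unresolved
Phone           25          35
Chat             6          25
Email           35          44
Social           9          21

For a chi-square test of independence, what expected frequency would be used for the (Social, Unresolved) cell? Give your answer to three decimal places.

Row total (Social) = 30; column total (Unresolved) = 125; grand total N = 200.
Expected count = (row total × column total) / N = 30 × 125 / 200 = 18.750.

18.750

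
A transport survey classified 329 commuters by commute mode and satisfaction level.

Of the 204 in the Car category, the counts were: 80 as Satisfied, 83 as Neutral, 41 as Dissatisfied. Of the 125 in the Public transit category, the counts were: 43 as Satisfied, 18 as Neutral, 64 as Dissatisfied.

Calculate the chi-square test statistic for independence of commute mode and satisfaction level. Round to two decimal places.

Row totals: 204, 125. Column totals: 123, 101, 105. Grand total N = 329.
Expected counts (row total × column total / N):
  Car, Satisfied: 204×123/329 = 76.267
  Car, Neutral: 204×101/329 = 62.626
  Car, Dissatisfied: 204×105/329 = 65.106
  Public transit, Satisfied: 125×123/329 = 46.733
  Public transit, Neutral: 125×101/329 = 38.374
  Public transit, Dissatisfied: 125×105/329 = 39.894
Contributions (O − E)²/E:
  (80 − 76.267)²/76.267 = 0.1827
  (83 − 62.626)²/62.626 = 6.6282
  (41 − 65.106)²/65.106 = 8.9254
  (43 − 46.733)²/46.733 = 0.2982
  (18 − 38.374)²/38.374 = 10.8172
  (64 − 39.894)²/39.894 = 14.5661
χ² = 0.1827 + 6.6282 + 8.9254 + 0.2982 + 10.8172 + 14.5661 = 41.42

41.42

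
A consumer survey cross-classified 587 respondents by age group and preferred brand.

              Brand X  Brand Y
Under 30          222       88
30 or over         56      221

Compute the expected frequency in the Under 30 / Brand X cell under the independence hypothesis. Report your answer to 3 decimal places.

Row total (Under 30) = 310; column total (Brand X) = 278; grand total N = 587.
Expected count = (row total × column total) / N = 310 × 278 / 587 = 146.814.

146.814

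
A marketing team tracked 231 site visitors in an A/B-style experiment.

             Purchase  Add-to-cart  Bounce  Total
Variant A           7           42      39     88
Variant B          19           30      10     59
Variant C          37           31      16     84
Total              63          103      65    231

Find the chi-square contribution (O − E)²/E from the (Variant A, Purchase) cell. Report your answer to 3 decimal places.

12.042

Row total (Variant A) = 88; column total (Purchase) = 63; N = 231.
Expected count E = 88 × 63 / 231 = 24.0000.
Contribution = (O − E)²/E = (7 − 24.0000)² / 24.0000 = 12.042.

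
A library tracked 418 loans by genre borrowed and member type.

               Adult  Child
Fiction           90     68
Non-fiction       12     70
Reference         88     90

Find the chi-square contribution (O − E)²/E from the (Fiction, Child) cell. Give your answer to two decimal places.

3.84

Row total (Fiction) = 158; column total (Child) = 228; N = 418.
Expected count E = 158 × 228 / 418 = 86.1818.
Contribution = (O − E)²/E = (68 − 86.1818)² / 86.1818 = 3.84.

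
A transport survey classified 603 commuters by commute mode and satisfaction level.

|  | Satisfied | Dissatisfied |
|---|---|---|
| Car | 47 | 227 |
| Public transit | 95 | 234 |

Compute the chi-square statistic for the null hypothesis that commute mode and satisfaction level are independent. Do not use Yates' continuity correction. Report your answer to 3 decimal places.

11.410

Row totals: 274, 329. Column totals: 142, 461. Grand total N = 603.
Expected counts (row total × column total / N):
  Car, Satisfied: 274×142/603 = 64.5240
  Car, Dissatisfied: 274×461/603 = 209.4760
  Public transit, Satisfied: 329×142/603 = 77.4760
  Public transit, Dissatisfied: 329×461/603 = 251.5240
Contributions (O − E)²/E:
  (47 − 64.5240)²/64.5240 = 4.7593
  (227 − 209.4760)²/209.4760 = 1.4660
  (95 − 77.4760)²/77.4760 = 3.9637
  (234 − 251.5240)²/251.5240 = 1.2209
χ² = 4.7593 + 1.4660 + 3.9637 + 1.2209 = 11.410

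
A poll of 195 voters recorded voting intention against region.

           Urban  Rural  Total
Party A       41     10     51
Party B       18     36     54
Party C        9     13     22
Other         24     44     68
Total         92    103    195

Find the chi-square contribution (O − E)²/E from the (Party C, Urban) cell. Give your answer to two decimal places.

Row total (Party C) = 22; column total (Urban) = 92; N = 195.
Expected count E = 22 × 92 / 195 = 10.379.
Contribution = (O − E)²/E = (9 − 10.379)² / 10.379 = 0.18.

0.18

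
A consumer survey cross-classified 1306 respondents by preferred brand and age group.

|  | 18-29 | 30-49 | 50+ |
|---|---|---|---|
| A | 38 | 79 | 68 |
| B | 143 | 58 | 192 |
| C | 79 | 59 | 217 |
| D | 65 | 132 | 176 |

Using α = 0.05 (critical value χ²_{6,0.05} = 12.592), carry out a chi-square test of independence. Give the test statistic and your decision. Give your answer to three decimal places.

Row totals: 185, 393, 355, 373. Column totals: 325, 328, 653. Grand total N = 1306.
Expected counts (row total × column total / N):
  A, 18-29: 185×325/1306 = 46.0375
  A, 30-49: 185×328/1306 = 46.4625
  A, 50+: 185×653/1306 = 92.5000
  B, 18-29: 393×325/1306 = 97.7986
  B, 30-49: 393×328/1306 = 98.7014
  B, 50+: 393×653/1306 = 196.5000
  C, 18-29: 355×325/1306 = 88.3423
  C, 30-49: 355×328/1306 = 89.1577
  C, 50+: 355×653/1306 = 177.5000
  D, 18-29: 373×325/1306 = 92.8216
  D, 30-49: 373×328/1306 = 93.6784
  D, 50+: 373×653/1306 = 186.5000
Contributions (O − E)²/E:
  (38 − 46.0375)²/46.0375 = 1.4032
  (79 − 46.4625)²/46.4625 = 22.7859
  (68 − 92.5000)²/92.5000 = 6.4892
  (143 − 97.7986)²/97.7986 = 20.8916
  (58 − 98.7014)²/98.7014 = 16.7840
  (192 − 196.5000)²/196.5000 = 0.1031
  (79 − 88.3423)²/88.3423 = 0.9880
  (59 − 89.1577)²/89.1577 = 10.2009
  (217 − 177.5000)²/177.5000 = 8.7901
  (65 − 92.8216)²/92.8216 = 8.3390
  (132 − 93.6784)²/93.6784 = 15.6765
  (176 − 186.5000)²/186.5000 = 0.5912
χ² = 1.4032 + 22.7859 + 6.4892 + 20.8916 + 16.7840 + 0.1031 + 0.9880 + 10.2009 + 8.7901 + 8.3390 + 15.6765 + 0.5912 = 113.043
df = (4−1)(3−1) = 6. Since 113.043 > 12.592, reject the null hypothesis of independence at α = 0.05.

113.043; reject H₀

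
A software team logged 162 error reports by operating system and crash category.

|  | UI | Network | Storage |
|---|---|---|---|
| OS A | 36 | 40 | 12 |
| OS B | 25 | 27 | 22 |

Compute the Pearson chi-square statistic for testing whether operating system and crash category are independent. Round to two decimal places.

6.28

Row totals: 88, 74. Column totals: 61, 67, 34. Grand total N = 162.
Expected counts (row total × column total / N):
  OS A, UI: 88×61/162 = 33.136
  OS A, Network: 88×67/162 = 36.395
  OS A, Storage: 88×34/162 = 18.469
  OS B, UI: 74×61/162 = 27.864
  OS B, Network: 74×67/162 = 30.605
  OS B, Storage: 74×34/162 = 15.531
Contributions (O − E)²/E:
  (36 − 33.136)²/33.136 = 0.2475
  (40 − 36.395)²/36.395 = 0.3571
  (12 − 18.469)²/18.469 = 2.2658
  (25 − 27.864)²/27.864 = 0.2944
  (27 − 30.605)²/30.605 = 0.4246
  (22 − 15.531)²/15.531 = 2.6945
χ² = 0.2475 + 0.3571 + 2.2658 + 0.2944 + 0.4246 + 2.6945 = 6.28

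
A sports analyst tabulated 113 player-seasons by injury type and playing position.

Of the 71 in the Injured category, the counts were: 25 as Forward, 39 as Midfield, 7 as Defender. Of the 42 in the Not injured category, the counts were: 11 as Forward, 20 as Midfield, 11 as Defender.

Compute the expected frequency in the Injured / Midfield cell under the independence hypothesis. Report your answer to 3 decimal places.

Row total (Injured) = 71; column total (Midfield) = 59; grand total N = 113.
Expected count = (row total × column total) / N = 71 × 59 / 113 = 37.071.

37.071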